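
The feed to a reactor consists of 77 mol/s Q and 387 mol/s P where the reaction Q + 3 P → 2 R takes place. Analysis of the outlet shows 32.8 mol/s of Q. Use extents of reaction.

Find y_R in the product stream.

0.235

For Q: n = n₀ − 1ξ → 32.8 = 77 − 1ξ, giving ξ = 44.2 mol/s.
Outlet amounts (n = n₀ + ν ξ):
  Q: 77 − 1(44.2) = 32.8
  P: 387 − 3(44.2) = 254.4
  R: 0 + 2(44.2) = 88.4
Total out = 375.6 mol/s; y_R = 88.4 / 375.6 = 0.2354.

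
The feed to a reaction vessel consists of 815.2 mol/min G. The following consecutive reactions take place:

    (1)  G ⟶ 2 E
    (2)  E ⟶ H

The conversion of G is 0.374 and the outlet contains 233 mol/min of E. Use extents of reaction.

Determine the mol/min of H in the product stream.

Conversion of G: G consumed = 1ξ₁ = 0.374 × 815.2 → ξ₁ = 304.9 mol/min.
E balance: n_E = 0 + 2ξ₁ − 1ξ₂ = 233 → ξ₂ = (2·304.9 − 233)/1 = 376.8 mol/min.
Outlet amounts (n = n₀ + Σ ν·ξ):
  G: 815.2 − 1(304.9) = 510.3
  E: 0 + 2(304.9) − 1(376.8) = 233
  H: 0 + 1(376.8) = 376.8

377 mol/min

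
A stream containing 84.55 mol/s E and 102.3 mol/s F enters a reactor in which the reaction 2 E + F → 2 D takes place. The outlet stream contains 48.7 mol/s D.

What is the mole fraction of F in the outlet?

0.48

For D: n = n₀ + 2ξ → 48.7 = 0 + 2ξ, giving ξ = 24.35 mol/s.
Outlet amounts (n = n₀ + ν ξ):
  E: 84.55 − 2(24.35) = 35.85
  F: 102.3 − 1(24.35) = 77.95
  D: 0 + 2(24.35) = 48.7
Total out = 162.5 mol/s; y_F = 77.95 / 162.5 = 0.4797.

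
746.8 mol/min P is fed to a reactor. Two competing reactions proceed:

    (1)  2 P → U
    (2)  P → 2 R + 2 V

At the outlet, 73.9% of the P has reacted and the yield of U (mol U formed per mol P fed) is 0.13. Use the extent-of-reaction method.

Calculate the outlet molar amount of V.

715 mol/min

Yield of U: 1ξ₁ / 746.8 = 0.13 → ξ₁ = 97.08 mol/min.
Conversion of P: 2ξ₁ + 1ξ₂ = 0.739 × 746.8 = 551.9 → ξ₂ = 357.7 mol/min.
Outlet amounts (n = n₀ + Σ ν·ξ):
  P: 746.8 − 2(97.08) − 1(357.7) = 194.9
  U: 0 + 1(97.08) = 97.08
  R: 0 + 2(357.7) = 715.4
  V: 0 + 2(357.7) = 715.4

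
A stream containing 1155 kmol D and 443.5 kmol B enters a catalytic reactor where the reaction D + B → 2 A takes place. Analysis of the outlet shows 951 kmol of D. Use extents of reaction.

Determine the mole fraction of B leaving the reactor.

0.15

For D: n = n₀ − 1ξ → 951 = 1155 − 1ξ, giving ξ = 204 kmol.
Outlet amounts (n = n₀ + ν ξ):
  D: 1155 − 1(204) = 951
  B: 443.5 − 1(204) = 239.5
  A: 0 + 2(204) = 408
Total out = 1598 kmol; y_B = 239.5 / 1598 = 0.1498.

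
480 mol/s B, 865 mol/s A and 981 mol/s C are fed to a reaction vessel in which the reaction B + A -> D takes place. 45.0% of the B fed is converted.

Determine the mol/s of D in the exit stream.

B reacted = 0.45 × 480 = 216 mol/s; ν_B = −1, so ξ = 216/1 = 216 mol/s.
Outlet amounts (n = n₀ + ν ξ):
  B: 480 − 1(216) = 264
  A: 865 − 1(216) = 649
  D: 0 + 1(216) = 216
  C: 981 (inert)

216 mol/s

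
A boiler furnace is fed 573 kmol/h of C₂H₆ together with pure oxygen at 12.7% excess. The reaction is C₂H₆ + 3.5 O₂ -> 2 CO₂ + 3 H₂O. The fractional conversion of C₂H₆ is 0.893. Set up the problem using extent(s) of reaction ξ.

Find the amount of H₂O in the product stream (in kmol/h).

Stoichiometric O₂ = 3.5 × 573 = 2006 kmol/h; O₂ fed = 2006 × 1.127 = 2260 kmol/h.
Fuel reacted = 0.893 × 573 → ξ = 511.7 kmol/h.
Outlet (n = n₀ + ν ξ):
  C₂H₆: 573 − 1(511.7) = 61.31
  O₂: 2260 − 3.5(511.7) = 469.3
  CO₂: 0 + 2(511.7) = 1023
  H₂O: 0 + 3(511.7) = 1535

1540 kmol/h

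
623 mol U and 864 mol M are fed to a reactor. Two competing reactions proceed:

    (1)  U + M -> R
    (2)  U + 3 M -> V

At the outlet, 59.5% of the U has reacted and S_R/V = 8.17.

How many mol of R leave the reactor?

330 mol

Conversion of U: U consumed = 0.595 × 623 = 370.7 mol = 1ξ₁ + 1ξ₂.
Selectivity: 1ξ₁ / (1ξ₂) = 8.17 → ξ₁ = 8.17 ξ₂.
Substitute: (1·8.17 + 1) ξ₂ = 370.7 → ξ₂ = 40.42 mol, ξ₁ = 330.3 mol.
Outlet amounts (n = n₀ + Σ ν·ξ):
  U: 623 − 1(330.3) − 1(40.42) = 252.3
  M: 864 − 1(330.3) − 3(40.42) = 412.5
  R: 0 + 1(330.3) = 330.3
  V: 0 + 1(40.42) = 40.42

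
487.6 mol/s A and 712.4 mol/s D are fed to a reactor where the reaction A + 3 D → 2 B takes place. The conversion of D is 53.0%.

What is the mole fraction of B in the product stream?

0.265

D reacted = 0.53 × 712.4 = 377.6 mol/s; ν_D = −3, so ξ = 377.6/3 = 125.9 mol/s.
Outlet amounts (n = n₀ + ν ξ):
  A: 487.6 − 1(125.9) = 361.7
  D: 712.4 − 3(125.9) = 334.8
  B: 0 + 2(125.9) = 251.7
Total out = 948.3 mol/s; y_B = 251.7 / 948.3 = 0.2654.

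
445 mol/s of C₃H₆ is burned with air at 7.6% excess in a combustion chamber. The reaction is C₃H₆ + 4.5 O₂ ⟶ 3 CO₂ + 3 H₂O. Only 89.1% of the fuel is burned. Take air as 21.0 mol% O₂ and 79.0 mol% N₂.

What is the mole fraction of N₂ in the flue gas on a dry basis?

0.834

Stoichiometric O₂ = 4.5 × 445 = 2002 mol/s; O₂ fed = 2002 × 1.076 = 2155 mol/s.
N₂ fed = 2155 × 79/21 = 8106 mol/s.
Fuel reacted = 0.891 × 445 → ξ = 396.5 mol/s.
Outlet (n = n₀ + ν ξ):
  C₃H₆: 445 − 1(396.5) = 48.5
  O₂: 2155 − 4.5(396.5) = 370.5
  N₂: 8106 (inert)
  CO₂: 0 + 3(396.5) = 1189
  H₂O: 0 + 3(396.5) = 1189
Dry total = 9714 mol/s; y_N₂ (dry) = 8106 / 9714 = 0.8344.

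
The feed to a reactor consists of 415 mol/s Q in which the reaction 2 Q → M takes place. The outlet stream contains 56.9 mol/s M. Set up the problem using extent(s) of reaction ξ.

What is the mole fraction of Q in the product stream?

For M: n = n₀ + 1ξ → 56.9 = 0 + 1ξ, giving ξ = 56.9 mol/s.
Outlet amounts (n = n₀ + ν ξ):
  Q: 415 − 2(56.9) = 301.2
  M: 0 + 1(56.9) = 56.9
Total out = 358.1 mol/s; y_Q = 301.2 / 358.1 = 0.8411.

0.841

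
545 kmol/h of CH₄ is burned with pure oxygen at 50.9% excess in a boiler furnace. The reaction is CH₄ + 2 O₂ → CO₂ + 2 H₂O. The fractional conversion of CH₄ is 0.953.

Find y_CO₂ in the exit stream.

0.237

Stoichiometric O₂ = 2 × 545 = 1090 kmol/h; O₂ fed = 1090 × 1.509 = 1645 kmol/h.
Fuel reacted = 0.953 × 545 → ξ = 519.4 kmol/h.
Outlet (n = n₀ + ν ξ):
  CH₄: 545 − 1(519.4) = 25.62
  O₂: 1645 − 2(519.4) = 606
  CO₂: 0 + 1(519.4) = 519.4
  H₂O: 0 + 2(519.4) = 1039
Total out = 2190 kmol/h; y_CO₂ = 519.4 / 2190 = 0.2372.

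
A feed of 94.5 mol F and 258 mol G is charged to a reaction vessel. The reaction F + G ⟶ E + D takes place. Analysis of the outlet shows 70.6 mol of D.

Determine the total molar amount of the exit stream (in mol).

For D: n = n₀ + 1ξ → 70.6 = 0 + 1ξ, giving ξ = 70.6 mol.
Outlet amounts (n = n₀ + ν ξ):
  F: 94.5 − 1(70.6) = 23.9
  G: 258 − 1(70.6) = 187.4
  E: 0 + 1(70.6) = 70.6
  D: 0 + 1(70.6) = 70.6
Total out = 23.9 + 187.4 + 70.6 + 70.6 = 352.5 mol.

352 mol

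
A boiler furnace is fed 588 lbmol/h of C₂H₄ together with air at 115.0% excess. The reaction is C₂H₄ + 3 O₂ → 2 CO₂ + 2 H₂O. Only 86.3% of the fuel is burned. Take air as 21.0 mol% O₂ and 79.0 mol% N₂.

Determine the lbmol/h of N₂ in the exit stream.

14300 lbmol/h

Stoichiometric O₂ = 3 × 588 = 1764 lbmol/h; O₂ fed = 1764 × 2.150 = 3793 lbmol/h.
N₂ fed = 3793 × 79/21 = 14270 lbmol/h.
Fuel reacted = 0.863 × 588 → ξ = 507.4 lbmol/h.
Outlet (n = n₀ + ν ξ):
  C₂H₄: 588 − 1(507.4) = 80.56
  O₂: 3793 − 3(507.4) = 2270
  N₂: 14270 (inert)
  CO₂: 0 + 2(507.4) = 1015
  H₂O: 0 + 2(507.4) = 1015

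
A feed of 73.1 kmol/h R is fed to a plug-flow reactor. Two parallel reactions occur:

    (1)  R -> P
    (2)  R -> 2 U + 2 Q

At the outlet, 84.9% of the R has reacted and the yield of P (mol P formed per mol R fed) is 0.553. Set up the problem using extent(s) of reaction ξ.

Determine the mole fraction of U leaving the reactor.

0.314

Yield of P: 1ξ₁ / 73.1 = 0.553 → ξ₁ = 40.42 kmol/h.
Conversion of R: 1ξ₁ + 1ξ₂ = 0.849 × 73.1 = 62.06 → ξ₂ = 21.64 kmol/h.
Outlet amounts (n = n₀ + Σ ν·ξ):
  R: 73.1 − 1(40.42) − 1(21.64) = 11.04
  P: 0 + 1(40.42) = 40.42
  U: 0 + 2(21.64) = 43.28
  Q: 0 + 2(21.64) = 43.28
Total out = 138 kmol/h; y_U = 43.28 / 138 = 0.3136.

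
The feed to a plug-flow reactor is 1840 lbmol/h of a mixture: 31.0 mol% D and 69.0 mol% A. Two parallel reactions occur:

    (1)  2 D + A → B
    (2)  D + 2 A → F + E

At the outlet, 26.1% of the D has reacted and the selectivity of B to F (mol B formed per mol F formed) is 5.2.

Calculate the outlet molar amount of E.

Conversion of D: D consumed = 0.261 × 570.4 = 148.9 lbmol/h = 2ξ₁ + 1ξ₂.
Selectivity: 1ξ₁ / (1ξ₂) = 5.2 → ξ₁ = 5.2 ξ₂.
Substitute: (2·5.2 + 1) ξ₂ = 148.9 → ξ₂ = 13.06 lbmol/h, ξ₁ = 67.91 lbmol/h.
Outlet amounts (n = n₀ + Σ ν·ξ):
  D: 570.4 − 2(67.91) − 1(13.06) = 421.5
  A: 1270 − 1(67.91) − 2(13.06) = 1176
  B: 0 + 1(67.91) = 67.91
  F: 0 + 1(13.06) = 13.06
  E: 0 + 1(13.06) = 13.06

13.1 lbmol/h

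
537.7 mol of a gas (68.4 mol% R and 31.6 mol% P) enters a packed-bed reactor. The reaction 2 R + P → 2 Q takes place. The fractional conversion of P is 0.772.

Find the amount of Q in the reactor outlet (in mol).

P reacted = 0.772 × 169.9 = 131.2 mol; ν_P = −1, so ξ = 131.2/1 = 131.2 mol.
Outlet amounts (n = n₀ + ν ξ):
  R: 367.8 − 2(131.2) = 105.4
  P: 169.9 − 1(131.2) = 38.74
  Q: 0 + 2(131.2) = 262.3

262 mol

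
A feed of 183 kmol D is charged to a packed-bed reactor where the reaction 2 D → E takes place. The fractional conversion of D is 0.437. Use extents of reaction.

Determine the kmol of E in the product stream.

40 kmol

D reacted = 0.437 × 183 = 79.97 kmol; ν_D = −2, so ξ = 79.97/2 = 39.99 kmol.
Outlet amounts (n = n₀ + ν ξ):
  D: 183 − 2(39.99) = 103
  E: 0 + 1(39.99) = 39.99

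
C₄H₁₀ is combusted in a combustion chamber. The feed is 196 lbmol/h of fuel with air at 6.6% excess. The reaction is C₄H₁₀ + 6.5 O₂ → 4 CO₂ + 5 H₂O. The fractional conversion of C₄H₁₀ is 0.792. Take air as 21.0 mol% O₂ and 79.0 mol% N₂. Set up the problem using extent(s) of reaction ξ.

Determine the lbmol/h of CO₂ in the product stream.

621 lbmol/h

Stoichiometric O₂ = 6.5 × 196 = 1274 lbmol/h; O₂ fed = 1274 × 1.066 = 1358 lbmol/h.
N₂ fed = 1358 × 79/21 = 5109 lbmol/h.
Fuel reacted = 0.792 × 196 → ξ = 155.2 lbmol/h.
Outlet (n = n₀ + ν ξ):
  C₄H₁₀: 196 − 1(155.2) = 40.77
  O₂: 1358 − 6.5(155.2) = 349.1
  N₂: 5109 (inert)
  CO₂: 0 + 4(155.2) = 620.9
  H₂O: 0 + 5(155.2) = 776.2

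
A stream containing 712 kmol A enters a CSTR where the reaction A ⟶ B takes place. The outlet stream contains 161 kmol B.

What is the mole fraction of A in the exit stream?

0.774

For B: n = n₀ + 1ξ → 161 = 0 + 1ξ, giving ξ = 161 kmol.
Outlet amounts (n = n₀ + ν ξ):
  A: 712 − 1(161) = 551
  B: 0 + 1(161) = 161
Total out = 712 kmol; y_A = 551 / 712 = 0.7739.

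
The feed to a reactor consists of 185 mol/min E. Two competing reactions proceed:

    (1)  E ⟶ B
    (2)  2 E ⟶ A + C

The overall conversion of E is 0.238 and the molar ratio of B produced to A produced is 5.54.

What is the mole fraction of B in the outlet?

0.175

Conversion of E: E consumed = 0.238 × 185 = 44.03 mol/min = 1ξ₁ + 2ξ₂.
Selectivity: 1ξ₁ / (1ξ₂) = 5.54 → ξ₁ = 5.54 ξ₂.
Substitute: (1·5.54 + 2) ξ₂ = 44.03 → ξ₂ = 5.84 mol/min, ξ₁ = 32.35 mol/min.
Outlet amounts (n = n₀ + Σ ν·ξ):
  E: 185 − 1(32.35) − 2(5.84) = 141
  B: 0 + 1(32.35) = 32.35
  A: 0 + 1(5.84) = 5.84
  C: 0 + 1(5.84) = 5.84
Total out = 185 mol/min; y_B = 32.35 / 185 = 0.1749.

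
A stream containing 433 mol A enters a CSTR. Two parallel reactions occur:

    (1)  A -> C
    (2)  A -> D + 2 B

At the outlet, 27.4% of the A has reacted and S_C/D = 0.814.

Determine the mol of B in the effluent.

131 mol

Conversion of A: A consumed = 0.274 × 433 = 118.6 mol = 1ξ₁ + 1ξ₂.
Selectivity: 1ξ₁ / (1ξ₂) = 0.814 → ξ₁ = 0.814 ξ₂.
Substitute: (1·0.814 + 1) ξ₂ = 118.6 → ξ₂ = 65.4 mol, ξ₁ = 53.24 mol.
Outlet amounts (n = n₀ + Σ ν·ξ):
  A: 433 − 1(53.24) − 1(65.4) = 314.4
  C: 0 + 1(53.24) = 53.24
  D: 0 + 1(65.4) = 65.4
  B: 0 + 2(65.4) = 130.8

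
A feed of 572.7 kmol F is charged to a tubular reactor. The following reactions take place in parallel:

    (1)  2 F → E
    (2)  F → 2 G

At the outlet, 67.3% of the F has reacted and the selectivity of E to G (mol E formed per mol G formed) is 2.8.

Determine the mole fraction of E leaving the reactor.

Conversion of F: F consumed = 0.673 × 572.7 = 385.4 kmol = 2ξ₁ + 1ξ₂.
Selectivity: 1ξ₁ / (2ξ₂) = 2.8 → ξ₁ = 5.6 ξ₂.
Substitute: (2·5.6 + 1) ξ₂ = 385.4 → ξ₂ = 31.59 kmol, ξ₁ = 176.9 kmol.
Outlet amounts (n = n₀ + Σ ν·ξ):
  F: 572.7 − 2(176.9) − 1(31.59) = 187.3
  E: 0 + 1(176.9) = 176.9
  G: 0 + 2(31.59) = 63.18
Total out = 427.4 kmol; y_E = 176.9 / 427.4 = 0.414.

0.414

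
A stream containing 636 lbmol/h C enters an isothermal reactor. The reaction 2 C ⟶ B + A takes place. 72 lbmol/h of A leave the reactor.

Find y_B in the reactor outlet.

0.113

For A: n = n₀ + 1ξ → 72 = 0 + 1ξ, giving ξ = 72 lbmol/h.
Outlet amounts (n = n₀ + ν ξ):
  C: 636 − 2(72) = 492
  B: 0 + 1(72) = 72
  A: 0 + 1(72) = 72
Total out = 636 lbmol/h; y_B = 72 / 636 = 0.1132.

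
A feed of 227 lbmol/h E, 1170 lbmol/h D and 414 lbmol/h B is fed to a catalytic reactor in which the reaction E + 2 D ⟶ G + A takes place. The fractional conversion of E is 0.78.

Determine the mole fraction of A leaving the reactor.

E reacted = 0.78 × 227 = 177.1 lbmol/h; ν_E = −1, so ξ = 177.1/1 = 177.1 lbmol/h.
Outlet amounts (n = n₀ + ν ξ):
  E: 227 − 1(177.1) = 49.94
  D: 1170 − 2(177.1) = 815.9
  G: 0 + 1(177.1) = 177.1
  A: 0 + 1(177.1) = 177.1
  B: 414 (inert)
Total out = 1634 lbmol/h; y_A = 177.1 / 1634 = 0.1084.

0.108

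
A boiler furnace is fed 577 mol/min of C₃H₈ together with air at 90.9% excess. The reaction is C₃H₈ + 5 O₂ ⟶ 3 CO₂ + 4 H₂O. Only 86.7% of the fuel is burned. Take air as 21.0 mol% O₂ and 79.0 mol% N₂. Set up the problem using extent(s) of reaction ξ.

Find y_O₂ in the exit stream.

Stoichiometric O₂ = 5 × 577 = 2885 mol/min; O₂ fed = 2885 × 1.909 = 5507 mol/min.
N₂ fed = 5507 × 79/21 = 20720 mol/min.
Fuel reacted = 0.867 × 577 → ξ = 500.3 mol/min.
Outlet (n = n₀ + ν ξ):
  C₃H₈: 577 − 1(500.3) = 76.74
  O₂: 5507 − 5(500.3) = 3006
  N₂: 20720 (inert)
  CO₂: 0 + 3(500.3) = 1501
  H₂O: 0 + 4(500.3) = 2001
Total out = 27300 mol/min; y_O₂ = 3006 / 27300 = 0.1101.

0.11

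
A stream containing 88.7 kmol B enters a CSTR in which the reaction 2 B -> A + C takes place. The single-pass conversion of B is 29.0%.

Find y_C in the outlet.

0.145

B reacted = 0.29 × 88.7 = 25.72 kmol; ν_B = −2, so ξ = 25.72/2 = 12.86 kmol.
Outlet amounts (n = n₀ + ν ξ):
  B: 88.7 − 2(12.86) = 62.98
  A: 0 + 1(12.86) = 12.86
  C: 0 + 1(12.86) = 12.86
Total out = 88.7 kmol; y_C = 12.86 / 88.7 = 0.145.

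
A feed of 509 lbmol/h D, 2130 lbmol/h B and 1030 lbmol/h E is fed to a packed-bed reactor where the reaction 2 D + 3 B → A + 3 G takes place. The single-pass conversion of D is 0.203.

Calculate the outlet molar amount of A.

D reacted = 0.203 × 509 = 103.3 lbmol/h; ν_D = −2, so ξ = 103.3/2 = 51.66 lbmol/h.
Outlet amounts (n = n₀ + ν ξ):
  D: 509 − 2(51.66) = 405.7
  B: 2130 − 3(51.66) = 1975
  A: 0 + 1(51.66) = 51.66
  G: 0 + 3(51.66) = 155
  E: 1030 (inert)

51.7 lbmol/h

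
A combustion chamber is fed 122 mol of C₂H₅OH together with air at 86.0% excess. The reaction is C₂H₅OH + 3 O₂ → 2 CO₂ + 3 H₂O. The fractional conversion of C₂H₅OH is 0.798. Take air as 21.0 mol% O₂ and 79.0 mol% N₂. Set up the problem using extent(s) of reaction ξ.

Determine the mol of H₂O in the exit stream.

292 mol

Stoichiometric O₂ = 3 × 122 = 366 mol; O₂ fed = 366 × 1.860 = 680.8 mol.
N₂ fed = 680.8 × 79/21 = 2561 mol.
Fuel reacted = 0.798 × 122 → ξ = 97.36 mol.
Outlet (n = n₀ + ν ξ):
  C₂H₅OH: 122 − 1(97.36) = 24.64
  O₂: 680.8 − 3(97.36) = 388.7
  N₂: 2561 (inert)
  CO₂: 0 + 2(97.36) = 194.7
  H₂O: 0 + 3(97.36) = 292.1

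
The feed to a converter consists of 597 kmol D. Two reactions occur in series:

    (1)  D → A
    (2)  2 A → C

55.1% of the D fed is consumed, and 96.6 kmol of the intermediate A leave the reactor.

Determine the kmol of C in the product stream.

116 kmol

Conversion of D: D consumed = 1ξ₁ = 0.551 × 597 → ξ₁ = 328.9 kmol.
A balance: n_A = 0 + 1ξ₁ − 2ξ₂ = 96.6 → ξ₂ = (1·328.9 − 96.6)/2 = 116.2 kmol.
Outlet amounts (n = n₀ + Σ ν·ξ):
  D: 597 − 1(328.9) = 268.1
  A: 0 + 1(328.9) − 2(116.2) = 96.6
  C: 0 + 1(116.2) = 116.2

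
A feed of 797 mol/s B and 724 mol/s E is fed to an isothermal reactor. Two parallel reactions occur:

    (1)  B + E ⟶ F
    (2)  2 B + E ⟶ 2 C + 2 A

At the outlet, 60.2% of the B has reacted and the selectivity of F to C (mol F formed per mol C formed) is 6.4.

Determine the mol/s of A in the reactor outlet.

64.8 mol/s

Conversion of B: B consumed = 0.602 × 797 = 479.8 mol/s = 1ξ₁ + 2ξ₂.
Selectivity: 1ξ₁ / (2ξ₂) = 6.4 → ξ₁ = 12.8 ξ₂.
Substitute: (1·12.8 + 2) ξ₂ = 479.8 → ξ₂ = 32.42 mol/s, ξ₁ = 415 mol/s.
Outlet amounts (n = n₀ + Σ ν·ξ):
  B: 797 − 1(415) − 2(32.42) = 317.2
  E: 724 − 1(415) − 1(32.42) = 276.6
  F: 0 + 1(415) = 415
  C: 0 + 2(32.42) = 64.84
  A: 0 + 2(32.42) = 64.84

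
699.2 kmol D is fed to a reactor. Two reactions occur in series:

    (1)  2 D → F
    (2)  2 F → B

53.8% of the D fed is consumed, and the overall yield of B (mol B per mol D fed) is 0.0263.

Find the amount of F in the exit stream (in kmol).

151 kmol

Conversion of D: D consumed = 2ξ₁ = 0.538 × 699.2 → ξ₁ = 188.1 kmol.
Yield of B: 1ξ₂ / 699.2 = 0.0263 → ξ₂ = 18.39 kmol.
Outlet amounts (n = n₀ + Σ ν·ξ):
  D: 699.2 − 2(188.1) = 323
  F: 0 + 1(188.1) − 2(18.39) = 151.3
  B: 0 + 1(18.39) = 18.39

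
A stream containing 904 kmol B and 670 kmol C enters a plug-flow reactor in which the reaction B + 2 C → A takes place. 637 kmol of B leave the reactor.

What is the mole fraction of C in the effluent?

For B: n = n₀ − 1ξ → 637 = 904 − 1ξ, giving ξ = 267 kmol.
Outlet amounts (n = n₀ + ν ξ):
  B: 904 − 1(267) = 637
  C: 670 − 2(267) = 136
  A: 0 + 1(267) = 267
Total out = 1040 kmol; y_C = 136 / 1040 = 0.1308.

0.131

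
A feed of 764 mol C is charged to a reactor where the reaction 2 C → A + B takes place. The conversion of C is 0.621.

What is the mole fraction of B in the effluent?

0.31

C reacted = 0.621 × 764 = 474.4 mol; ν_C = −2, so ξ = 474.4/2 = 237.2 mol.
Outlet amounts (n = n₀ + ν ξ):
  C: 764 − 2(237.2) = 289.6
  A: 0 + 1(237.2) = 237.2
  B: 0 + 1(237.2) = 237.2
Total out = 764 mol; y_B = 237.2 / 764 = 0.3105.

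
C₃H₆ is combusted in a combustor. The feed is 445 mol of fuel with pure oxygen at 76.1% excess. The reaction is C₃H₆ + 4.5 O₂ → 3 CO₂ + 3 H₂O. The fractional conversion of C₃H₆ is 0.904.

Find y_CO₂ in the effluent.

0.289

Stoichiometric O₂ = 4.5 × 445 = 2002 mol; O₂ fed = 2002 × 1.761 = 3526 mol.
Fuel reacted = 0.904 × 445 → ξ = 402.3 mol.
Outlet (n = n₀ + ν ξ):
  C₃H₆: 445 − 1(402.3) = 42.72
  O₂: 3526 − 4.5(402.3) = 1716
  CO₂: 0 + 3(402.3) = 1207
  H₂O: 0 + 3(402.3) = 1207
Total out = 4173 mol; y_CO₂ = 1207 / 4173 = 0.2892.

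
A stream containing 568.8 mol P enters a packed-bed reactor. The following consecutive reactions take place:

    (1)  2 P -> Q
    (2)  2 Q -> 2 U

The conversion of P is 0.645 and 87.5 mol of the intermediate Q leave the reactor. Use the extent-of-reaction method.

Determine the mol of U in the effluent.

95.9 mol

Conversion of P: P consumed = 2ξ₁ = 0.645 × 568.8 → ξ₁ = 183.4 mol.
Q balance: n_Q = 0 + 1ξ₁ − 2ξ₂ = 87.5 → ξ₂ = (1·183.4 − 87.5)/2 = 47.97 mol.
Outlet amounts (n = n₀ + Σ ν·ξ):
  P: 568.8 − 2(183.4) = 201.9
  Q: 0 + 1(183.4) − 2(47.97) = 87.5
  U: 0 + 2(47.97) = 95.94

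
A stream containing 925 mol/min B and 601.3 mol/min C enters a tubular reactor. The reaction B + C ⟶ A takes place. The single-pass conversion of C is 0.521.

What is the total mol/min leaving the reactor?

1210 mol/min

C reacted = 0.521 × 601.3 = 313.3 mol/min; ν_C = −1, so ξ = 313.3/1 = 313.3 mol/min.
Outlet amounts (n = n₀ + ν ξ):
  B: 925 − 1(313.3) = 611.7
  C: 601.3 − 1(313.3) = 288
  A: 0 + 1(313.3) = 313.3
Total out = 611.7 + 288 + 313.3 = 1213 mol/min.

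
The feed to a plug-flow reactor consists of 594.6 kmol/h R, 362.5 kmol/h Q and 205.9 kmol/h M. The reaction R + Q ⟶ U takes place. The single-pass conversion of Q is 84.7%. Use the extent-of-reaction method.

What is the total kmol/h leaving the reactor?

856 kmol/h

Q reacted = 0.847 × 362.5 = 307 kmol/h; ν_Q = −1, so ξ = 307/1 = 307 kmol/h.
Outlet amounts (n = n₀ + ν ξ):
  R: 594.6 − 1(307) = 287.6
  Q: 362.5 − 1(307) = 55.46
  U: 0 + 1(307) = 307
  M: 205.9 (inert)
Total out = 287.6 + 55.46 + 307 + 205.9 = 856 kmol/h.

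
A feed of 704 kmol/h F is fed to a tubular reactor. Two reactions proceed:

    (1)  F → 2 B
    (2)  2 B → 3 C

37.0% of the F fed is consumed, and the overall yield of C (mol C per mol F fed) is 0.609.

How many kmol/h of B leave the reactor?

235 kmol/h

Conversion of F: F consumed = 1ξ₁ = 0.37 × 704 → ξ₁ = 260.5 kmol/h.
Yield of C: 3ξ₂ / 704 = 0.609 → ξ₂ = 142.9 kmol/h.
Outlet amounts (n = n₀ + Σ ν·ξ):
  F: 704 − 1(260.5) = 443.5
  B: 0 + 2(260.5) − 2(142.9) = 235.1
  C: 0 + 3(142.9) = 428.7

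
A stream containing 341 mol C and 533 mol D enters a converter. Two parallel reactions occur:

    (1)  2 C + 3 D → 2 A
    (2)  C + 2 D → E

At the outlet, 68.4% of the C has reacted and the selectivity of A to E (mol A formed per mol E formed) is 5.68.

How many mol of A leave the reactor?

198 mol

Conversion of C: C consumed = 0.684 × 341 = 233.2 mol = 2ξ₁ + 1ξ₂.
Selectivity: 2ξ₁ / (1ξ₂) = 5.68 → ξ₁ = 2.84 ξ₂.
Substitute: (2·2.84 + 1) ξ₂ = 233.2 → ξ₂ = 34.92 mol, ξ₁ = 99.16 mol.
Outlet amounts (n = n₀ + Σ ν·ξ):
  C: 341 − 2(99.16) − 1(34.92) = 107.8
  D: 533 − 3(99.16) − 2(34.92) = 165.7
  A: 0 + 2(99.16) = 198.3
  E: 0 + 1(34.92) = 34.92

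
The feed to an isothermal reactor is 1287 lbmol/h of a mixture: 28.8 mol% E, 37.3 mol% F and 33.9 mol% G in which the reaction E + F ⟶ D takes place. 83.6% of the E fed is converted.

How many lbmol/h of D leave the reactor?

E reacted = 0.836 × 370.7 = 309.9 lbmol/h; ν_E = −1, so ξ = 309.9/1 = 309.9 lbmol/h.
Outlet amounts (n = n₀ + ν ξ):
  E: 370.7 − 1(309.9) = 60.79
  F: 480.1 − 1(309.9) = 170.2
  D: 0 + 1(309.9) = 309.9
  G: 436.3 (inert)

310 lbmol/h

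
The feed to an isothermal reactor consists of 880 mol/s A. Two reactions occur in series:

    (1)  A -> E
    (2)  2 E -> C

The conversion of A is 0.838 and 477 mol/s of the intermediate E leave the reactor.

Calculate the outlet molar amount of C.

Conversion of A: A consumed = 1ξ₁ = 0.838 × 880 → ξ₁ = 737.4 mol/s.
E balance: n_E = 0 + 1ξ₁ − 2ξ₂ = 477 → ξ₂ = (1·737.4 − 477)/2 = 130.2 mol/s.
Outlet amounts (n = n₀ + Σ ν·ξ):
  A: 880 − 1(737.4) = 142.6
  E: 0 + 1(737.4) − 2(130.2) = 477
  C: 0 + 1(130.2) = 130.2

130 mol/s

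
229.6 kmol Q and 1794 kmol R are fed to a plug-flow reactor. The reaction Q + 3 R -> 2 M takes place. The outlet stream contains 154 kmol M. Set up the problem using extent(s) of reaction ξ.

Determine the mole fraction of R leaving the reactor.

0.836

For M: n = n₀ + 2ξ → 154 = 0 + 2ξ, giving ξ = 77 kmol.
Outlet amounts (n = n₀ + ν ξ):
  Q: 229.6 − 1(77) = 152.6
  R: 1794 − 3(77) = 1563
  M: 0 + 2(77) = 154
Total out = 1870 kmol; y_R = 1563 / 1870 = 0.836.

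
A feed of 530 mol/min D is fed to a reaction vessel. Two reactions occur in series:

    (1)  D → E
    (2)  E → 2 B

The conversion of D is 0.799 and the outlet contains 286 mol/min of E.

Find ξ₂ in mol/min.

Conversion of D: D consumed = 1ξ₁ = 0.799 × 530 → ξ₁ = 423.5 mol/min.
E balance: n_E = 0 + 1ξ₁ − 1ξ₂ = 286 → ξ₂ = (1·423.5 − 286)/1 = 137.5 mol/min.
Outlet amounts (n = n₀ + Σ ν·ξ):
  D: 530 − 1(423.5) = 106.5
  E: 0 + 1(423.5) − 1(137.5) = 286
  B: 0 + 2(137.5) = 274.9

ξ₂ = 137 mol/min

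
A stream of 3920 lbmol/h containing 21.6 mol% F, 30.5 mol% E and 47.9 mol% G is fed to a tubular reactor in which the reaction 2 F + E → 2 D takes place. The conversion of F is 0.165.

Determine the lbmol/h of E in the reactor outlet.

1130 lbmol/h

F reacted = 0.165 × 846.7 = 139.7 lbmol/h; ν_F = −2, so ξ = 139.7/2 = 69.85 lbmol/h.
Outlet amounts (n = n₀ + ν ξ):
  F: 846.7 − 2(69.85) = 707
  E: 1196 − 1(69.85) = 1126
  D: 0 + 2(69.85) = 139.7
  G: 1878 (inert)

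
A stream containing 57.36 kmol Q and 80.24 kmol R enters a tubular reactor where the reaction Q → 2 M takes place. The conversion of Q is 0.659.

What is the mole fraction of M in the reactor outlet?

Q reacted = 0.659 × 57.36 = 37.8 kmol; ν_Q = −1, so ξ = 37.8/1 = 37.8 kmol.
Outlet amounts (n = n₀ + ν ξ):
  Q: 57.36 − 1(37.8) = 19.56
  M: 0 + 2(37.8) = 75.6
  R: 80.24 (inert)
Total out = 175.4 kmol; y_M = 75.6 / 175.4 = 0.431.

0.431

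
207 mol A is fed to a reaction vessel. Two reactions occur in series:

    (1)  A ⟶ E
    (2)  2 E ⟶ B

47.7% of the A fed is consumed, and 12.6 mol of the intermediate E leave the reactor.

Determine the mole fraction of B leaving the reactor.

Conversion of A: A consumed = 1ξ₁ = 0.477 × 207 → ξ₁ = 98.74 mol.
E balance: n_E = 0 + 1ξ₁ − 2ξ₂ = 12.6 → ξ₂ = (1·98.74 − 12.6)/2 = 43.07 mol.
Outlet amounts (n = n₀ + Σ ν·ξ):
  A: 207 − 1(98.74) = 108.3
  E: 0 + 1(98.74) − 2(43.07) = 12.6
  B: 0 + 1(43.07) = 43.07
Total out = 163.9 mol; y_B = 43.07 / 163.9 = 0.2627.

0.263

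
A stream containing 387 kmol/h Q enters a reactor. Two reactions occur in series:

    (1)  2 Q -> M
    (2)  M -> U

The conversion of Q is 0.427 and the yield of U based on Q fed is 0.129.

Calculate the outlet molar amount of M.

32.7 kmol/h

Conversion of Q: Q consumed = 2ξ₁ = 0.427 × 387 → ξ₁ = 82.62 kmol/h.
Yield of U: 1ξ₂ / 387 = 0.129 → ξ₂ = 49.92 kmol/h.
Outlet amounts (n = n₀ + Σ ν·ξ):
  Q: 387 − 2(82.62) = 221.8
  M: 0 + 1(82.62) − 1(49.92) = 32.7
  U: 0 + 1(49.92) = 49.92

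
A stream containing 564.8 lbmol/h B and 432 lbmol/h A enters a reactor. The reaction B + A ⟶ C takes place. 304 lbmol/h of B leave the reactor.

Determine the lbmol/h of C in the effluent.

261 lbmol/h

For B: n = n₀ − 1ξ → 304 = 564.8 − 1ξ, giving ξ = 260.8 lbmol/h.
Outlet amounts (n = n₀ + ν ξ):
  B: 564.8 − 1(260.8) = 304
  A: 432 − 1(260.8) = 171.2
  C: 0 + 1(260.8) = 260.8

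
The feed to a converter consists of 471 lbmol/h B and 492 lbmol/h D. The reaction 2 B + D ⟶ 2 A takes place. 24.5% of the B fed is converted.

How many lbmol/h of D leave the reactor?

434 lbmol/h

B reacted = 0.245 × 471 = 115.4 lbmol/h; ν_B = −2, so ξ = 115.4/2 = 57.7 lbmol/h.
Outlet amounts (n = n₀ + ν ξ):
  B: 471 − 2(57.7) = 355.6
  D: 492 − 1(57.7) = 434.3
  A: 0 + 2(57.7) = 115.4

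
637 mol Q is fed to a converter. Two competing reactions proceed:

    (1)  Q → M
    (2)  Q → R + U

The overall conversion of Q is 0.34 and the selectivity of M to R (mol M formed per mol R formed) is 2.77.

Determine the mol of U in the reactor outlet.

Conversion of Q: Q consumed = 0.34 × 637 = 216.6 mol = 1ξ₁ + 1ξ₂.
Selectivity: 1ξ₁ / (1ξ₂) = 2.77 → ξ₁ = 2.77 ξ₂.
Substitute: (1·2.77 + 1) ξ₂ = 216.6 → ξ₂ = 57.45 mol, ξ₁ = 159.1 mol.
Outlet amounts (n = n₀ + Σ ν·ξ):
  Q: 637 − 1(159.1) − 1(57.45) = 420.4
  M: 0 + 1(159.1) = 159.1
  R: 0 + 1(57.45) = 57.45
  U: 0 + 1(57.45) = 57.45

57.4 mol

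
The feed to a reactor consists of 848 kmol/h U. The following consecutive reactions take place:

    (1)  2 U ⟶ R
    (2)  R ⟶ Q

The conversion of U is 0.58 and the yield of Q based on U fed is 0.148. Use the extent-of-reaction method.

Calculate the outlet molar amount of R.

Conversion of U: U consumed = 2ξ₁ = 0.58 × 848 → ξ₁ = 245.9 kmol/h.
Yield of Q: 1ξ₂ / 848 = 0.148 → ξ₂ = 125.5 kmol/h.
Outlet amounts (n = n₀ + Σ ν·ξ):
  U: 848 − 2(245.9) = 356.2
  R: 0 + 1(245.9) − 1(125.5) = 120.4
  Q: 0 + 1(125.5) = 125.5

120 kmol/h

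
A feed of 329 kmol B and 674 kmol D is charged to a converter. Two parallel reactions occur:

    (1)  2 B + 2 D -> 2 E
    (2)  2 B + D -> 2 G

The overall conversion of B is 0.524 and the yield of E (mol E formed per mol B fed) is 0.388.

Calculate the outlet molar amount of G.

Yield of E: 2ξ₁ / 329 = 0.388 → ξ₁ = 63.83 kmol.
Conversion of B: 2ξ₁ + 2ξ₂ = 0.524 × 329 = 172.4 → ξ₂ = 22.37 kmol.
Outlet amounts (n = n₀ + Σ ν·ξ):
  B: 329 − 2(63.83) − 2(22.37) = 156.6
  D: 674 − 2(63.83) − 1(22.37) = 524
  E: 0 + 2(63.83) = 127.7
  G: 0 + 2(22.37) = 44.74

44.7 kmol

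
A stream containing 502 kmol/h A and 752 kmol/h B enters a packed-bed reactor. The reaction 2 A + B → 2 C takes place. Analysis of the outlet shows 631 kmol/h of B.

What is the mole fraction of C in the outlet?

0.214

For B: n = n₀ − 1ξ → 631 = 752 − 1ξ, giving ξ = 121 kmol/h.
Outlet amounts (n = n₀ + ν ξ):
  A: 502 − 2(121) = 260
  B: 752 − 1(121) = 631
  C: 0 + 2(121) = 242
Total out = 1133 kmol/h; y_C = 242 / 1133 = 0.2136.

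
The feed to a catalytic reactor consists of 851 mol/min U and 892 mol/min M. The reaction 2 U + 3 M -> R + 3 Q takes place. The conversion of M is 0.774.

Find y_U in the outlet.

M reacted = 0.774 × 892 = 690.4 mol/min; ν_M = −3, so ξ = 690.4/3 = 230.1 mol/min.
Outlet amounts (n = n₀ + ν ξ):
  U: 851 − 2(230.1) = 390.7
  M: 892 − 3(230.1) = 201.6
  R: 0 + 1(230.1) = 230.1
  Q: 0 + 3(230.1) = 690.4
Total out = 1513 mol/min; y_U = 390.7 / 1513 = 0.2583.

0.258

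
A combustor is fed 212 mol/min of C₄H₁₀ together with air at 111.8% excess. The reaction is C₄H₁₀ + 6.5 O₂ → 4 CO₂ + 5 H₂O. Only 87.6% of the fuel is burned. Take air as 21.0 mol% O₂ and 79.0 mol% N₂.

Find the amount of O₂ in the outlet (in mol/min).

1710 mol/min

Stoichiometric O₂ = 6.5 × 212 = 1378 mol/min; O₂ fed = 1378 × 2.118 = 2919 mol/min.
N₂ fed = 2919 × 79/21 = 10980 mol/min.
Fuel reacted = 0.876 × 212 → ξ = 185.7 mol/min.
Outlet (n = n₀ + ν ξ):
  C₄H₁₀: 212 − 1(185.7) = 26.29
  O₂: 2919 − 6.5(185.7) = 1711
  N₂: 10980 (inert)
  CO₂: 0 + 4(185.7) = 742.8
  H₂O: 0 + 5(185.7) = 928.6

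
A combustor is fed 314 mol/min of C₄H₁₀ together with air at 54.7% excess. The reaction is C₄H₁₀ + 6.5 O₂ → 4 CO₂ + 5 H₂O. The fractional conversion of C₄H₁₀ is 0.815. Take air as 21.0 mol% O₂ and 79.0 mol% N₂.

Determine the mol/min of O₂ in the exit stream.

1490 mol/min

Stoichiometric O₂ = 6.5 × 314 = 2041 mol/min; O₂ fed = 2041 × 1.547 = 3157 mol/min.
N₂ fed = 3157 × 79/21 = 11880 mol/min.
Fuel reacted = 0.815 × 314 → ξ = 255.9 mol/min.
Outlet (n = n₀ + ν ξ):
  C₄H₁₀: 314 − 1(255.9) = 58.09
  O₂: 3157 − 6.5(255.9) = 1494
  N₂: 11880 (inert)
  CO₂: 0 + 4(255.9) = 1024
  H₂O: 0 + 5(255.9) = 1280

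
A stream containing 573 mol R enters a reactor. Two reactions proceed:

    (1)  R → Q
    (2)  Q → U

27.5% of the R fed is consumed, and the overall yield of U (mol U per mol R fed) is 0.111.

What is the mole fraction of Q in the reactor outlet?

Conversion of R: R consumed = 1ξ₁ = 0.275 × 573 → ξ₁ = 157.6 mol.
Yield of U: 1ξ₂ / 573 = 0.111 → ξ₂ = 63.6 mol.
Outlet amounts (n = n₀ + Σ ν·ξ):
  R: 573 − 1(157.6) = 415.4
  Q: 0 + 1(157.6) − 1(63.6) = 93.97
  U: 0 + 1(63.6) = 63.6
Total out = 573 mol; y_Q = 93.97 / 573 = 0.164.

0.164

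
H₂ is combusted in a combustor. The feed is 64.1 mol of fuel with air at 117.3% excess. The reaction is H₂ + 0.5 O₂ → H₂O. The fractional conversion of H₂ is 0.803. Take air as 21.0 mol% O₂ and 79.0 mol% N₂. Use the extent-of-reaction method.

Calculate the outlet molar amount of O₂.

Stoichiometric O₂ = 0.5 × 64.1 = 32.05 mol; O₂ fed = 32.05 × 2.173 = 69.64 mol.
N₂ fed = 69.64 × 79/21 = 262 mol.
Fuel reacted = 0.803 × 64.1 → ξ = 51.47 mol.
Outlet (n = n₀ + ν ξ):
  H₂: 64.1 − 1(51.47) = 12.63
  O₂: 69.64 − 0.5(51.47) = 43.91
  N₂: 262 (inert)
  H₂O: 0 + 1(51.47) = 51.47

43.9 mol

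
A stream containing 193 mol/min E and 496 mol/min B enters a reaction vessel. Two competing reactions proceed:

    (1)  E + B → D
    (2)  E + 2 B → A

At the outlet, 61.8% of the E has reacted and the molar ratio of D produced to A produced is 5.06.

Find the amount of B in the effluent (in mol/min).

Conversion of E: E consumed = 0.618 × 193 = 119.3 mol/min = 1ξ₁ + 1ξ₂.
Selectivity: 1ξ₁ / (1ξ₂) = 5.06 → ξ₁ = 5.06 ξ₂.
Substitute: (1·5.06 + 1) ξ₂ = 119.3 → ξ₂ = 19.68 mol/min, ξ₁ = 99.59 mol/min.
Outlet amounts (n = n₀ + Σ ν·ξ):
  E: 193 − 1(99.59) − 1(19.68) = 73.73
  B: 496 − 1(99.59) − 2(19.68) = 357
  D: 0 + 1(99.59) = 99.59
  A: 0 + 1(19.68) = 19.68

357 mol/min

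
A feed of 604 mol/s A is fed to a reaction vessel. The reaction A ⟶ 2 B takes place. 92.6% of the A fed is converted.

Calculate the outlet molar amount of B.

A reacted = 0.926 × 604 = 559.3 mol/s; ν_A = −1, so ξ = 559.3/1 = 559.3 mol/s.
Outlet amounts (n = n₀ + ν ξ):
  A: 604 − 1(559.3) = 44.7
  B: 0 + 2(559.3) = 1119

1120 mol/s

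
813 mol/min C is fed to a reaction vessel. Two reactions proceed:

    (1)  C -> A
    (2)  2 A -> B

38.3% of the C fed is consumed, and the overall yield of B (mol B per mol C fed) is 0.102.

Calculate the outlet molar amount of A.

146 mol/min

Conversion of C: C consumed = 1ξ₁ = 0.383 × 813 → ξ₁ = 311.4 mol/min.
Yield of B: 1ξ₂ / 813 = 0.102 → ξ₂ = 82.93 mol/min.
Outlet amounts (n = n₀ + Σ ν·ξ):
  C: 813 − 1(311.4) = 501.6
  A: 0 + 1(311.4) − 2(82.93) = 145.5
  B: 0 + 1(82.93) = 82.93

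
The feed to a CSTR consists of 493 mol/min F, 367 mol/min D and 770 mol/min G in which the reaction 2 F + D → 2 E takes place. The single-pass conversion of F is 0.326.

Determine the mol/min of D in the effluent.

F reacted = 0.326 × 493 = 160.7 mol/min; ν_F = −2, so ξ = 160.7/2 = 80.36 mol/min.
Outlet amounts (n = n₀ + ν ξ):
  F: 493 − 2(80.36) = 332.3
  D: 367 − 1(80.36) = 286.6
  E: 0 + 2(80.36) = 160.7
  G: 770 (inert)

287 mol/min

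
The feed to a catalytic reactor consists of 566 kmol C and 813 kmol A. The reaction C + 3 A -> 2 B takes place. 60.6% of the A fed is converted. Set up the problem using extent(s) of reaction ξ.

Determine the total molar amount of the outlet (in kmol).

A reacted = 0.606 × 813 = 492.7 kmol; ν_A = −3, so ξ = 492.7/3 = 164.2 kmol.
Outlet amounts (n = n₀ + ν ξ):
  C: 566 − 1(164.2) = 401.8
  A: 813 − 3(164.2) = 320.3
  B: 0 + 2(164.2) = 328.5
Total out = 401.8 + 320.3 + 328.5 = 1051 kmol.

1050 kmol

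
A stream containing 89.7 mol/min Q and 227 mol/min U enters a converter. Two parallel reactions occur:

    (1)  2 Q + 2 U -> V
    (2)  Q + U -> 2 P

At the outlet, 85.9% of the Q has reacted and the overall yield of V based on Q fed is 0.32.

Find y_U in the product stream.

0.65

Yield of V: 1ξ₁ / 89.7 = 0.32 → ξ₁ = 28.7 mol/min.
Conversion of Q: 2ξ₁ + 1ξ₂ = 0.859 × 89.7 = 77.05 → ξ₂ = 19.64 mol/min.
Outlet amounts (n = n₀ + Σ ν·ξ):
  Q: 89.7 − 2(28.7) − 1(19.64) = 12.65
  U: 227 − 2(28.7) − 1(19.64) = 149.9
  V: 0 + 1(28.7) = 28.7
  P: 0 + 2(19.64) = 39.29
Total out = 230.6 mol/min; y_U = 149.9 / 230.6 = 0.6503.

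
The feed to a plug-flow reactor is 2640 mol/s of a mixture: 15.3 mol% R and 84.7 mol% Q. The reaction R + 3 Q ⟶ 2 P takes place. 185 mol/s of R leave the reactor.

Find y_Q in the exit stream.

0.717

For R: n = n₀ − 1ξ → 185 = 403.9 − 1ξ, giving ξ = 218.9 mol/s.
Outlet amounts (n = n₀ + ν ξ):
  R: 403.9 − 1(218.9) = 185
  Q: 2236 − 3(218.9) = 1579
  P: 0 + 2(218.9) = 437.8
Total out = 2202 mol/s; y_Q = 1579 / 2202 = 0.7172.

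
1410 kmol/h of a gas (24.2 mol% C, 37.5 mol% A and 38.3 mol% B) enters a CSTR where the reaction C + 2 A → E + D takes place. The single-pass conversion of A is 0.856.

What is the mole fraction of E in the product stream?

A reacted = 0.856 × 528.8 = 452.6 kmol/h; ν_A = −2, so ξ = 452.6/2 = 226.3 kmol/h.
Outlet amounts (n = n₀ + ν ξ):
  C: 341.2 − 1(226.3) = 114.9
  A: 528.8 − 2(226.3) = 76.14
  E: 0 + 1(226.3) = 226.3
  D: 0 + 1(226.3) = 226.3
  B: 540 (inert)
Total out = 1184 kmol/h; y_E = 226.3 / 1184 = 0.1912.

0.191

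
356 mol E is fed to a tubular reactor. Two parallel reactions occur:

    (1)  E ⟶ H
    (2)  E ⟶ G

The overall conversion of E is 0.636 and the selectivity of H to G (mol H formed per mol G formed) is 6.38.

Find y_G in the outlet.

Conversion of E: E consumed = 0.636 × 356 = 226.4 mol = 1ξ₁ + 1ξ₂.
Selectivity: 1ξ₁ / (1ξ₂) = 6.38 → ξ₁ = 6.38 ξ₂.
Substitute: (1·6.38 + 1) ξ₂ = 226.4 → ξ₂ = 30.68 mol, ξ₁ = 195.7 mol.
Outlet amounts (n = n₀ + Σ ν·ξ):
  E: 356 − 1(195.7) − 1(30.68) = 129.6
  H: 0 + 1(195.7) = 195.7
  G: 0 + 1(30.68) = 30.68
Total out = 356 mol; y_G = 30.68 / 356 = 0.08618.

0.0862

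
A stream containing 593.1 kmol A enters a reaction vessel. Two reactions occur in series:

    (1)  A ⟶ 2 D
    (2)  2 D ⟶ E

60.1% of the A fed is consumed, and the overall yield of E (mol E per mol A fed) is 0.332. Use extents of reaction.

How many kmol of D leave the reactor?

Conversion of A: A consumed = 1ξ₁ = 0.601 × 593.1 → ξ₁ = 356.5 kmol.
Yield of E: 1ξ₂ / 593.1 = 0.332 → ξ₂ = 196.9 kmol.
Outlet amounts (n = n₀ + Σ ν·ξ):
  A: 593.1 − 1(356.5) = 236.6
  D: 0 + 2(356.5) − 2(196.9) = 319.1
  E: 0 + 1(196.9) = 196.9

319 kmol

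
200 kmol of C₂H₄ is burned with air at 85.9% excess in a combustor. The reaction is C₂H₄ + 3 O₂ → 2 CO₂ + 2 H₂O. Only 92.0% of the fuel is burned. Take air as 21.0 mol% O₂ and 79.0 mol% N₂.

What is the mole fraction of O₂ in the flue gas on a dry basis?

0.11

Stoichiometric O₂ = 3 × 200 = 600 kmol; O₂ fed = 600 × 1.859 = 1115 kmol.
N₂ fed = 1115 × 79/21 = 4196 kmol.
Fuel reacted = 0.92 × 200 → ξ = 184 kmol.
Outlet (n = n₀ + ν ξ):
  C₂H₄: 200 − 1(184) = 16
  O₂: 1115 − 3(184) = 563.4
  N₂: 4196 (inert)
  CO₂: 0 + 2(184) = 368
  H₂O: 0 + 2(184) = 368
Dry total = 5143 kmol; y_O₂ (dry) = 563.4 / 5143 = 0.1095.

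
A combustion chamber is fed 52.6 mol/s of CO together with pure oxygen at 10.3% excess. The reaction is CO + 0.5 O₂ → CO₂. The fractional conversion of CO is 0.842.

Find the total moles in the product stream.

Stoichiometric O₂ = 0.5 × 52.6 = 26.3 mol/s; O₂ fed = 26.3 × 1.103 = 29.01 mol/s.
Fuel reacted = 0.842 × 52.6 → ξ = 44.29 mol/s.
Outlet (n = n₀ + ν ξ):
  CO: 52.6 − 1(44.29) = 8.311
  O₂: 29.01 − 0.5(44.29) = 6.864
  CO₂: 0 + 1(44.29) = 44.29
Total out = 8.311 + 6.864 + 44.29 = 59.46 mol/s.

59.5 mol/s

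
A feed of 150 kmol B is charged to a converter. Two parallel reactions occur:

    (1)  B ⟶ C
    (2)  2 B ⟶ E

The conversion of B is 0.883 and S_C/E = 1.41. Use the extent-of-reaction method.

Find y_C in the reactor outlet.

0.493

Conversion of B: B consumed = 0.883 × 150 = 132.4 kmol = 1ξ₁ + 2ξ₂.
Selectivity: 1ξ₁ / (1ξ₂) = 1.41 → ξ₁ = 1.41 ξ₂.
Substitute: (1·1.41 + 2) ξ₂ = 132.4 → ξ₂ = 38.84 kmol, ξ₁ = 54.77 kmol.
Outlet amounts (n = n₀ + Σ ν·ξ):
  B: 150 − 1(54.77) − 2(38.84) = 17.55
  C: 0 + 1(54.77) = 54.77
  E: 0 + 1(38.84) = 38.84
Total out = 111.2 kmol; y_C = 54.77 / 111.2 = 0.4927.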